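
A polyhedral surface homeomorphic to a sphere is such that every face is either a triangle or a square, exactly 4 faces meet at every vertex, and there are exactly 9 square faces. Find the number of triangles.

8

Let x be the number of triangles; then F = 9 + x.
Edge–face incidences: 2E = 4·9 + 3·x = 36 + 3x.
Every vertex has degree 4, so 4V = 2E.
Euler: V − E + F = 2 ⇒ (2E)/4 − E + (9 + x) = 2.
Multiply by 8: 2·(2E) − 4·(2E) + 8·(9 + x) = 16, i.e. 72 + 8x − 2·(36 + 3x) = 16.
Collecting terms: 2x = 16, so x = 8.
Then 2E = 36 + 3·8 = 60, so E = 30, V = 2E/4 = 15, F = 9 + 8 = 17.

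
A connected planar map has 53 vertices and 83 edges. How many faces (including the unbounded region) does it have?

32

Euler's formula for a connected plane graph: V − E + F = 2, so F = 2 − 53 + 83 = 32.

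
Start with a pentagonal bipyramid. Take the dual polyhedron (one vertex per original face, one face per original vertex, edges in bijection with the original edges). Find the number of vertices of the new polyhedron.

The base solid has V = 7, E = 15, F = 10.
The dual swaps V and F and preserves E: V′ = F = 10, E′ = E = 15, F′ = V = 7.

10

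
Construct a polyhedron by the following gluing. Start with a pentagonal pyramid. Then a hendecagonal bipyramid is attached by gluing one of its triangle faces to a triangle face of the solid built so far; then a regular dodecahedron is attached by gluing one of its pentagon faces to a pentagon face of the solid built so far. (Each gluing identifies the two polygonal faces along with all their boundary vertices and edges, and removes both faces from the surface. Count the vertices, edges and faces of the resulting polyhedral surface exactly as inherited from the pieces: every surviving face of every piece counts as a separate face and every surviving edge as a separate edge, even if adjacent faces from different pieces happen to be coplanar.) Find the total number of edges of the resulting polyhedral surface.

A pentagonal pyramid: V=6, E=10, F=6.
Attach a hendecagonal bipyramid (V=13, E=33, F=22) along a 3-gon: merge 3 vertices and 3 edges, delete both glued faces → V=16, E=40, F=26.
Attach a regular dodecahedron (V=20, E=30, F=12) along a 5-gon: merge 5 vertices and 5 edges, delete both glued faces → V=31, E=65, F=36.
Check: V − E + F = 31 − 65 + 36 = 2.

65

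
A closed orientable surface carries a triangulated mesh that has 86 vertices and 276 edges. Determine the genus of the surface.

4

Every face is a triangle and each edge borders two faces, so 3F = 2·276, giving F = 184.
χ = V − E + F = 86 − 276 + 184 = -6.
For a closed orientable surface χ = 2 − 2g, so g = (2 − (-6))/2 = 4.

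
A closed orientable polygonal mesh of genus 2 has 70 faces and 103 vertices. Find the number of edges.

For a closed orientable surface of genus 2, χ = 2 − 2·2 = -2.
E = V + F − (-2) = 103 + 70 − (-2) = 175.

175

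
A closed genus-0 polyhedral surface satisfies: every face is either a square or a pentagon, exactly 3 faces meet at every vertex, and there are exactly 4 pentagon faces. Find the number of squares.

Let x be the number of squares; then F = 4 + x.
Edge–face incidences: 2E = 5·4 + 4·x = 20 + 4x.
Every vertex has degree 3, so 3V = 2E.
Euler: V − E + F = 2 ⇒ (2E)/3 − E + (4 + x) = 2.
Multiply by 6: 2·(2E) − 3·(2E) + 6·(4 + x) = 12, i.e. 24 + 6x − (20 + 4x) = 12.
Collecting terms: 2x + 4 = 12, so 2x = 8, so x = 4.
Then 2E = 20 + 4·4 = 36, so E = 18, V = 2E/3 = 12, F = 4 + 4 = 8.

4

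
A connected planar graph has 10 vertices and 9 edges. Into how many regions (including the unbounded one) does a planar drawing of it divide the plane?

Euler's formula for a connected plane graph: V − E + F = 2, so F = 2 − 10 + 9 = 1.

1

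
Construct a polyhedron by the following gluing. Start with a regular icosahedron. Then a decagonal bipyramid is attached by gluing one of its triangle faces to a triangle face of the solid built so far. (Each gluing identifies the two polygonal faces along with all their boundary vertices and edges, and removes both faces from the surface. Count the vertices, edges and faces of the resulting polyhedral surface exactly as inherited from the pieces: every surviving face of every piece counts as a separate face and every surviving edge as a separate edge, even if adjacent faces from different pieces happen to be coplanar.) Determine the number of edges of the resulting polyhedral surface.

A regular icosahedron: V=12, E=30, F=20.
Attach a decagonal bipyramid (V=12, E=30, F=20) along a 3-gon: merge 3 vertices and 3 edges, delete both glued faces → V=21, E=57, F=38.
Check: V − E + F = 21 − 57 + 38 = 2.

57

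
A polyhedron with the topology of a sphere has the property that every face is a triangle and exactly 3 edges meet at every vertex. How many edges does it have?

Each face has 3 edges and each edge borders two faces, so 2E = 3F.
Each vertex has degree 3, so 3V = 2E and hence V = 3F/3.
Euler: V − E + F = 2 ⇒ (3F/3) − (3F/2) + F = 2.
Multiply by 6: (6 − 9 + 6)F = 12, i.e. 3F = 12.
So F = 4, E = 3·4/2 = 6, V = 3·4/3 = 4.

6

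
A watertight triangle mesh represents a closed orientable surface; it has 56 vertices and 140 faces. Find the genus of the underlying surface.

Every face is a triangle, so 2E = 3·140 = 420, giving E = 210.
χ = V − E + F = 56 − 210 + 140 = -14.
For a closed orientable surface χ = 2 − 2g, so g = (2 − (-14))/2 = 8.

8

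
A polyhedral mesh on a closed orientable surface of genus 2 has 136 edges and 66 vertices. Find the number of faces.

For a closed orientable surface of genus 2, χ = 2 − 2·2 = -2.
F = -2 − V + E = -2 − 66 + 136 = 68.

68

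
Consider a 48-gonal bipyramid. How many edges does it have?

144

A bipyramid over an n-gon has 2n triangular faces and n + 2 vertices: V = 48 + 2 = 50, E = 3·48 = 144, F = 2·48 = 96.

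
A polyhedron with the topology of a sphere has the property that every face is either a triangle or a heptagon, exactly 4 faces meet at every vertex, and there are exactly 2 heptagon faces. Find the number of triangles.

14

Let x be the number of triangles; then F = 2 + x.
Edge–face incidences: 2E = 7·2 + 3·x = 14 + 3x.
Every vertex has degree 4, so 4V = 2E.
Euler: V − E + F = 2 ⇒ (2E)/4 − E + (2 + x) = 2.
Multiply by 8: 2·(2E) − 4·(2E) + 8·(2 + x) = 16, i.e. 16 + 8x − 2·(14 + 3x) = 16.
Collecting terms: 2x − 12 = 16, so 2x = 28, so x = 14.
Then 2E = 14 + 3·14 = 56, so E = 28, V = 2E/4 = 14, F = 2 + 14 = 16.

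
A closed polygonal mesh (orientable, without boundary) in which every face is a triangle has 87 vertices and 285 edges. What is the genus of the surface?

Every face is a triangle and each edge borders two faces, so 3F = 2·285, giving F = 190.
χ = V − E + F = 87 − 285 + 190 = -8.
For a closed orientable surface χ = 2 − 2g, so g = (2 − (-8))/2 = 5.

5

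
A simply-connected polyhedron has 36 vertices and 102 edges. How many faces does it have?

68

Here V − E + F = 2.
F = 2 − V + E = 2 − 36 + 102 = 68.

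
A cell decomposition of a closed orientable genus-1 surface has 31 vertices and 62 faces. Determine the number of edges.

93

For a closed orientable surface of genus 1, χ = 2 − 2·1 = 0.
E = V + F − (0) = 31 + 62 − (0) = 93.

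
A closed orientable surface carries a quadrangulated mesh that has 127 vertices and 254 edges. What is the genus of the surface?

1

Every face is a square and each edge borders two faces, so 4F = 2·254, giving F = 127.
χ = V − E + F = 127 − 254 + 127 = 0.
For a closed orientable surface χ = 2 − 2g, so g = (2 − (0))/2 = 1.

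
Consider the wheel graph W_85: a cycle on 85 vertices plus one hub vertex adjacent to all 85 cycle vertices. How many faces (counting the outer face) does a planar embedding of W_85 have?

86

W_85 has V = 85 + 1 = 86 vertices and E = 2·85 = 170 edges.
By Euler's formula F = 2 − V + E = 2 − 86 + 170 = 86.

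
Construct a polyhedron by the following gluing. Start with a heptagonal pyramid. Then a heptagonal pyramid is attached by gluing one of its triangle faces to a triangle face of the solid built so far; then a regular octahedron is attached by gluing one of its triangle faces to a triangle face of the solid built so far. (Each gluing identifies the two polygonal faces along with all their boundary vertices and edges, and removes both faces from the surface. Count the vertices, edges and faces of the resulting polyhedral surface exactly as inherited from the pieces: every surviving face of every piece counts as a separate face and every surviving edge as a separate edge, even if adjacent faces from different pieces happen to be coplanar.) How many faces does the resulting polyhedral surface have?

20

A heptagonal pyramid: V=8, E=14, F=8.
Attach a heptagonal pyramid (V=8, E=14, F=8) along a 3-gon: merge 3 vertices and 3 edges, delete both glued faces → V=13, E=25, F=14.
Attach a regular octahedron (V=6, E=12, F=8) along a 3-gon: merge 3 vertices and 3 edges, delete both glued faces → V=16, E=34, F=20.
Check: V − E + F = 16 − 34 + 20 = 2.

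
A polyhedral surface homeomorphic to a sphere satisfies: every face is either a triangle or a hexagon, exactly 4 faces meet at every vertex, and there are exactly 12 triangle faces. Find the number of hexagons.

2

Let x be the number of hexagons; then F = 12 + x.
Edge–face incidences: 2E = 3·12 + 6·x = 36 + 6x.
Every vertex has degree 4, so 4V = 2E.
Euler: V − E + F = 2 ⇒ (2E)/4 − E + (12 + x) = 2.
Multiply by 8: 2·(2E) − 4·(2E) + 8·(12 + x) = 16, i.e. 96 + 8x − 2·(36 + 6x) = 16.
Collecting terms: −4x + 24 = 16, so −4x = −8, so x = 2.
Then 2E = 36 + 6·2 = 48, so E = 24, V = 2E/4 = 12, F = 12 + 2 = 14.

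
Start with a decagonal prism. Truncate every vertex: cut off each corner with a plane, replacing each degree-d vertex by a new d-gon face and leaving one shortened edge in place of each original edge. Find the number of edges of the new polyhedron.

90

The base solid has V = 20, E = 30, F = 12.
Truncation replaces each original edge-end by a new vertex, so V′ = 2E = 60.
Each original edge survives, and each old vertex of degree d contributes d new edges; summing degrees gives Σd = 2E, so E′ = E + 2E = 3E = 90.
Each original face survives and each original vertex becomes one new face: F′ = F + V = 32.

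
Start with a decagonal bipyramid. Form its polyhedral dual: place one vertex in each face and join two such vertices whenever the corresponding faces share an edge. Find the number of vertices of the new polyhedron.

20

The base solid has V = 12, E = 30, F = 20.
The dual swaps V and F and preserves E: V′ = F = 20, E′ = E = 30, F′ = V = 12.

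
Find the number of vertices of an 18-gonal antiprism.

36

An antiprism on an n-gon has two n-gon caps and 2n triangles: V = 2·18 = 36, E = 4·18 = 72, F = 2·18 + 2 = 38.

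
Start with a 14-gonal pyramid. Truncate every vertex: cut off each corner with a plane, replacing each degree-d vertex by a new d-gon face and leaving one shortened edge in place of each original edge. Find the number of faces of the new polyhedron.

The base solid has V = 15, E = 28, F = 15.
Truncation replaces each original edge-end by a new vertex, so V′ = 2E = 56.
Each original edge survives, and each old vertex of degree d contributes d new edges; summing degrees gives Σd = 2E, so E′ = E + 2E = 3E = 84.
Each original face survives and each original vertex becomes one new face: F′ = F + V = 30.

30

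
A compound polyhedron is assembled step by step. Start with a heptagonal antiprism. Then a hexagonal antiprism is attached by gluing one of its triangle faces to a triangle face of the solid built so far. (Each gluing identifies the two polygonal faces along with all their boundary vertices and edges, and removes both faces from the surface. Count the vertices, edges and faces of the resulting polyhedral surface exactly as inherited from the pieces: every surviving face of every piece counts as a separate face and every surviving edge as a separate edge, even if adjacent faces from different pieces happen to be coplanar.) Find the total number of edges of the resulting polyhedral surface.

49

A heptagonal antiprism: V=14, E=28, F=16.
Attach a hexagonal antiprism (V=12, E=24, F=14) along a 3-gon: merge 3 vertices and 3 edges, delete both glued faces → V=23, E=49, F=28.
Check: V − E + F = 23 − 49 + 28 = 2.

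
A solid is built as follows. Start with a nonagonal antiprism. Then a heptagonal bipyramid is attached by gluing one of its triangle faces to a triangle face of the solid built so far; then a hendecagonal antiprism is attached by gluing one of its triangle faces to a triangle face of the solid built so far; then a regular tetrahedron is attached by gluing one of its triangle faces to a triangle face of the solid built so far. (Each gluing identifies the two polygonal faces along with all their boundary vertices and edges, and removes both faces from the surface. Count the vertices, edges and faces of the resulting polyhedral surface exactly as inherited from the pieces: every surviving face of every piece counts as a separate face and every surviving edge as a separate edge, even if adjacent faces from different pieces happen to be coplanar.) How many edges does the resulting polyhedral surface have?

98

A nonagonal antiprism: V=18, E=36, F=20.
Attach a heptagonal bipyramid (V=9, E=21, F=14) along a 3-gon: merge 3 vertices and 3 edges, delete both glued faces → V=24, E=54, F=32.
Attach a hendecagonal antiprism (V=22, E=44, F=24) along a 3-gon: merge 3 vertices and 3 edges, delete both glued faces → V=43, E=95, F=54.
Attach a regular tetrahedron (V=4, E=6, F=4) along a 3-gon: merge 3 vertices and 3 edges, delete both glued faces → V=44, E=98, F=56.
Check: V − E + F = 44 − 98 + 56 = 2.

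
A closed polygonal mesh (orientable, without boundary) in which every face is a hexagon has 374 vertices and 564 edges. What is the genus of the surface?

2

Every face is a hexagon and each edge borders two faces, so 6F = 2·564, giving F = 188.
χ = V − E + F = 374 − 564 + 188 = -2.
For a closed orientable surface χ = 2 − 2g, so g = (2 − (-2))/2 = 2.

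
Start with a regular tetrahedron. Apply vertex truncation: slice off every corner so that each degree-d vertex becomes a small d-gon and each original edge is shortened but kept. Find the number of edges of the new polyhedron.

The base solid has V = 4, E = 6, F = 4.
Truncation replaces each original edge-end by a new vertex, so V′ = 2E = 12.
Each original edge survives, and each old vertex of degree d contributes d new edges; summing degrees gives Σd = 2E, so E′ = E + 2E = 3E = 18.
Each original face survives and each original vertex becomes one new face: F′ = F + V = 8.

18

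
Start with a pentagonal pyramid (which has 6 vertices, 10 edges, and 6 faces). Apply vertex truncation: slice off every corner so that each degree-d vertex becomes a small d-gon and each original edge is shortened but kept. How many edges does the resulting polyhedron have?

Truncation replaces each original edge-end by a new vertex, so V′ = 2E = 20.
Each original edge survives, and each old vertex of degree d contributes d new edges; summing degrees gives Σd = 2E, so E′ = E + 2E = 3E = 30.
Each original face survives and each original vertex becomes one new face: F′ = F + V = 12.

30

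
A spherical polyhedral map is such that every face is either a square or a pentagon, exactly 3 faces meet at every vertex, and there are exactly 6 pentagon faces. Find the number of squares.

Let x be the number of squares; then F = 6 + x.
Edge–face incidences: 2E = 5·6 + 4·x = 30 + 4x.
Every vertex has degree 3, so 3V = 2E.
Euler: V − E + F = 2 ⇒ (2E)/3 − E + (6 + x) = 2.
Multiply by 6: 2·(2E) − 3·(2E) + 6·(6 + x) = 12, i.e. 36 + 6x − (30 + 4x) = 12.
Collecting terms: 2x + 6 = 12, so 2x = 6, so x = 3.
Then 2E = 30 + 4·3 = 42, so E = 21, V = 2E/3 = 14, F = 6 + 3 = 9.

3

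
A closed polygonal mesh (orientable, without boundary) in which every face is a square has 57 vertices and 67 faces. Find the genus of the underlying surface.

6

Every face is a square, so 2E = 4·67 = 268, giving E = 134.
χ = V − E + F = 57 − 134 + 67 = -10.
For a closed orientable surface χ = 2 − 2g, so g = (2 − (-10))/2 = 6.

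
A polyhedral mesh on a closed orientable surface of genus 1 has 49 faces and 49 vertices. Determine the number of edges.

98

For a closed orientable surface of genus 1, χ = 2 − 2·1 = 0.
E = V + F − (0) = 49 + 49 − (0) = 98.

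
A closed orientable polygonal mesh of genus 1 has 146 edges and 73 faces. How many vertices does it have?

For a closed orientable surface of genus 1, χ = 2 − 2·1 = 0.
V = 0 + E − F = 0 + 146 − 73 = 73.

73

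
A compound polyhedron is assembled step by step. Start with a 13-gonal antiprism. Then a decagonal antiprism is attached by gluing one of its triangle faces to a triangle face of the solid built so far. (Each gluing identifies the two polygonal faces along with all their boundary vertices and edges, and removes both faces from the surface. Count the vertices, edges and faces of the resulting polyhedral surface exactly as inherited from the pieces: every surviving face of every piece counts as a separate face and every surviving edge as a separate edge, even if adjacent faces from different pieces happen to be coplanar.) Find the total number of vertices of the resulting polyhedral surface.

43

A 13-gonal antiprism: V=26, E=52, F=28.
Attach a decagonal antiprism (V=20, E=40, F=22) along a 3-gon: merge 3 vertices and 3 edges, delete both glued faces → V=43, E=89, F=48.
Check: V − E + F = 43 − 89 + 48 = 2.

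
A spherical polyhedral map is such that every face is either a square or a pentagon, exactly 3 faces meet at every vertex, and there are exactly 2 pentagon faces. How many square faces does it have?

5

Let x be the number of squares; then F = 2 + x.
Edge–face incidences: 2E = 5·2 + 4·x = 10 + 4x.
Every vertex has degree 3, so 3V = 2E.
Euler: V − E + F = 2 ⇒ (2E)/3 − E + (2 + x) = 2.
Multiply by 6: 2·(2E) − 3·(2E) + 6·(2 + x) = 12, i.e. 12 + 6x − (10 + 4x) = 12.
Collecting terms: 2x + 2 = 12, so 2x = 10, so x = 5.
Then 2E = 10 + 4·5 = 30, so E = 15, V = 2E/3 = 10, F = 2 + 5 = 7.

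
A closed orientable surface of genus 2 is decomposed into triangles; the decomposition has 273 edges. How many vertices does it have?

χ = 2 − 2·2 = -2, and every face is a triangle so 3F = 2E.
F = 2E/3 = 182. Then V = -2 + E − F = -2 + 273 − 182 = 89.

89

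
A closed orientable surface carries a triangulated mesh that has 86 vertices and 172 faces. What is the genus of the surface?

Every face is a triangle, so 2E = 3·172 = 516, giving E = 258.
χ = V − E + F = 86 − 258 + 172 = 0.
For a closed orientable surface χ = 2 − 2g, so g = (2 − (0))/2 = 1.

1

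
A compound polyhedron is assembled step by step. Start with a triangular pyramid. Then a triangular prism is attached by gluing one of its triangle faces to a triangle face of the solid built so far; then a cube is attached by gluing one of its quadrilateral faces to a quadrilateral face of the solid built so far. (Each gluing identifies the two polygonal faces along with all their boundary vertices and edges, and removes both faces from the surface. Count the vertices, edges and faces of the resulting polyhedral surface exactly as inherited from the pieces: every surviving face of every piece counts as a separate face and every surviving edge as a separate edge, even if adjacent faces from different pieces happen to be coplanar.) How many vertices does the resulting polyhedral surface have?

11

A triangular pyramid: V=4, E=6, F=4.
Attach a triangular prism (V=6, E=9, F=5) along a 3-gon: merge 3 vertices and 3 edges, delete both glued faces → V=7, E=12, F=7.
Attach a cube (V=8, E=12, F=6) along a 4-gon: merge 4 vertices and 4 edges, delete both glued faces → V=11, E=20, F=11.
Check: V − E + F = 11 − 20 + 11 = 2.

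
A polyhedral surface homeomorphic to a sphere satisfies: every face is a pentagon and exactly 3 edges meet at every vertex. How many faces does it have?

Each face has 5 edges and each edge borders two faces, so 2E = 5F.
Each vertex has degree 3, so 3V = 2E and hence V = 5F/3.
Euler: V − E + F = 2 ⇒ (5F/3) − (5F/2) + F = 2.
Multiply by 6: (10 − 15 + 6)F = 12, i.e. 1F = 12.
So F = 12, E = 5·12/2 = 30, V = 5·12/3 = 20.

12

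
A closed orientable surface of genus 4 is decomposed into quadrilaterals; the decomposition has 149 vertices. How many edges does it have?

χ = 2 − 2·4 = -6, and every face is a square so 4F = 2E.
V − E + F = -6 with E = 4F/2 gives 149 − (4/2 − 1)·F = -6, so F = 155 and E = 310.

310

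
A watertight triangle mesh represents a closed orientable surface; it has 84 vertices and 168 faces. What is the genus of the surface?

1

Every face is a triangle, so 2E = 3·168 = 504, giving E = 252.
χ = V − E + F = 84 − 252 + 168 = 0.
For a closed orientable surface χ = 2 − 2g, so g = (2 − (0))/2 = 1.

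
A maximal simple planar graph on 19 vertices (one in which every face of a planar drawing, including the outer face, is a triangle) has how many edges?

51

In a plane triangulation 3F = 2E and V − E + F = 2, so E = 3V − 6 = 3·19 − 6 = 51.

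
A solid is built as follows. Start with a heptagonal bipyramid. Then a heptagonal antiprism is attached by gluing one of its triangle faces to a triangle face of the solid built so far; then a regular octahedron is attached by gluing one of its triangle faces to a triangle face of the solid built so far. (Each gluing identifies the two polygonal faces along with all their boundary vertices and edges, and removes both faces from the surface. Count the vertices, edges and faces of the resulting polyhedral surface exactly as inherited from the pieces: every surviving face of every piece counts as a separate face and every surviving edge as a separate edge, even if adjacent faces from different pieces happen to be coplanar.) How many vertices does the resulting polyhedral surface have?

A heptagonal bipyramid: V=9, E=21, F=14.
Attach a heptagonal antiprism (V=14, E=28, F=16) along a 3-gon: merge 3 vertices and 3 edges, delete both glued faces → V=20, E=46, F=28.
Attach a regular octahedron (V=6, E=12, F=8) along a 3-gon: merge 3 vertices and 3 edges, delete both glued faces → V=23, E=55, F=34.
Check: V − E + F = 23 − 55 + 34 = 2.

23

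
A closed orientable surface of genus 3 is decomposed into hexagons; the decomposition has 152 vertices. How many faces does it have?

78

χ = 2 − 2·3 = -4, and every face is a hexagon so 6F = 2E.
V − E + F = -4 with E = 6F/2 gives 152 − (6/2 − 1)·F = -4, so F = 78 and E = 234.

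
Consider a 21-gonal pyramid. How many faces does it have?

22

A pyramid on an n-gon base has one n-gon and n triangles: V = 21 + 1 = 22, E = 2·21 = 42, F = 21 + 1 = 22.
Check: V − E + F = 22 − 42 + 22 = 2.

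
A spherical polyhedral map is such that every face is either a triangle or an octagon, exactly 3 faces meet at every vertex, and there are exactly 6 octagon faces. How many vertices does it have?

24

Let x be the number of triangles; then F = 6 + x.
Edge–face incidences: 2E = 8·6 + 3·x = 48 + 3x.
Every vertex has degree 3, so 3V = 2E.
Euler: V − E + F = 2 ⇒ (2E)/3 − E + (6 + x) = 2.
Multiply by 6: 2·(2E) − 3·(2E) + 6·(6 + x) = 12, i.e. 36 + 6x − (48 + 3x) = 12.
Collecting terms: 3x − 12 = 12, so 3x = 24, so x = 8.
Then 2E = 48 + 3·8 = 72, so E = 36, V = 2E/3 = 24, F = 6 + 8 = 14.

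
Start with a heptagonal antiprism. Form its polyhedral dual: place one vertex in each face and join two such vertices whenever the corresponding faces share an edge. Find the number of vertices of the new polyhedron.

16

The base solid has V = 14, E = 28, F = 16.
The dual swaps V and F and preserves E: V′ = F = 16, E′ = E = 28, F′ = V = 14.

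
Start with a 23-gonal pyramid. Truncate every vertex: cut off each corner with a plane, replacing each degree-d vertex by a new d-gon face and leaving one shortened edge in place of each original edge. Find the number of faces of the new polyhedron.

The base solid has V = 24, E = 46, F = 24.
Truncation replaces each original edge-end by a new vertex, so V′ = 2E = 92.
Each original edge survives, and each old vertex of degree d contributes d new edges; summing degrees gives Σd = 2E, so E′ = E + 2E = 3E = 138.
Each original face survives and each original vertex becomes one new face: F′ = F + V = 48.

48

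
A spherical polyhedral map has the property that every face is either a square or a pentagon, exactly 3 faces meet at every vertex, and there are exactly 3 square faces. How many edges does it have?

Let x be the number of pentagons; then F = 3 + x.
Edge–face incidences: 2E = 4·3 + 5·x = 12 + 5x.
Every vertex has degree 3, so 3V = 2E.
Euler: V − E + F = 2 ⇒ (2E)/3 − E + (3 + x) = 2.
Multiply by 6: 2·(2E) − 3·(2E) + 6·(3 + x) = 12, i.e. 18 + 6x − (12 + 5x) = 12.
Collecting terms: x + 6 = 12, so x = 6.
Then 2E = 12 + 5·6 = 42, so E = 21, V = 2E/3 = 14, F = 3 + 6 = 9.

21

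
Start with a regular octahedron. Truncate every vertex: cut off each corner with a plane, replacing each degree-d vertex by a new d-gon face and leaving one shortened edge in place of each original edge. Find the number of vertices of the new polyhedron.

The base solid has V = 6, E = 12, F = 8.
Truncation replaces each original edge-end by a new vertex, so V′ = 2E = 24.
Each original edge survives, and each old vertex of degree d contributes d new edges; summing degrees gives Σd = 2E, so E′ = E + 2E = 3E = 36.
Each original face survives and each original vertex becomes one new face: F′ = F + V = 14.

24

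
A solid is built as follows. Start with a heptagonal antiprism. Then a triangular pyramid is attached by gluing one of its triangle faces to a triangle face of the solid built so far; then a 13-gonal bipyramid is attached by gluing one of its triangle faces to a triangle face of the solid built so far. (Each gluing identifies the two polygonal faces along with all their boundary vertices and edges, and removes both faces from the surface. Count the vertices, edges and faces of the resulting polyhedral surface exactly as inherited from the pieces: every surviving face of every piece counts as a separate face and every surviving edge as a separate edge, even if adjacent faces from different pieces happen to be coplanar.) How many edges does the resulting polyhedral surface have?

A heptagonal antiprism: V=14, E=28, F=16.
Attach a triangular pyramid (V=4, E=6, F=4) along a 3-gon: merge 3 vertices and 3 edges, delete both glued faces → V=15, E=31, F=18.
Attach a 13-gonal bipyramid (V=15, E=39, F=26) along a 3-gon: merge 3 vertices and 3 edges, delete both glued faces → V=27, E=67, F=42.
Check: V − E + F = 27 − 67 + 42 = 2.

67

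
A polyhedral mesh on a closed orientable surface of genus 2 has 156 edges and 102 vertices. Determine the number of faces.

52

For a closed orientable surface of genus 2, χ = 2 − 2·2 = -2.
F = -2 − V + E = -2 − 102 + 156 = 52.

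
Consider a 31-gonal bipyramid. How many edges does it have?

93

A bipyramid over an n-gon has 2n triangular faces and n + 2 vertices: V = 31 + 2 = 33, E = 3·31 = 93, F = 2·31 = 62.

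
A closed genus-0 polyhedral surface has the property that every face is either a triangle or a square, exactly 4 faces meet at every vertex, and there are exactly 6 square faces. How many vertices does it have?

12

Let x be the number of triangles; then F = 6 + x.
Edge–face incidences: 2E = 4·6 + 3·x = 24 + 3x.
Every vertex has degree 4, so 4V = 2E.
Euler: V − E + F = 2 ⇒ (2E)/4 − E + (6 + x) = 2.
Multiply by 8: 2·(2E) − 4·(2E) + 8·(6 + x) = 16, i.e. 48 + 8x − 2·(24 + 3x) = 16.
Collecting terms: 2x = 16, so x = 8.
Then 2E = 24 + 3·8 = 48, so E = 24, V = 2E/4 = 12, F = 6 + 8 = 14.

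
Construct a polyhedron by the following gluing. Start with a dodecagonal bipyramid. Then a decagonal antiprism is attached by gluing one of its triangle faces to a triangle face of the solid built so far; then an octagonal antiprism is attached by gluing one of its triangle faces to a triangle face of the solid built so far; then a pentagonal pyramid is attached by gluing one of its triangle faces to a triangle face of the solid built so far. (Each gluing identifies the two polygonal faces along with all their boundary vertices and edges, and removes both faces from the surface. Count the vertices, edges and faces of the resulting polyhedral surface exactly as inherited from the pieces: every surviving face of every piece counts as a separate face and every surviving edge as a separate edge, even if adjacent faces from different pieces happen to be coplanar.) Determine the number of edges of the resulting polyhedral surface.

109

A dodecagonal bipyramid: V=14, E=36, F=24.
Attach a decagonal antiprism (V=20, E=40, F=22) along a 3-gon: merge 3 vertices and 3 edges, delete both glued faces → V=31, E=73, F=44.
Attach an octagonal antiprism (V=16, E=32, F=18) along a 3-gon: merge 3 vertices and 3 edges, delete both glued faces → V=44, E=102, F=60.
Attach a pentagonal pyramid (V=6, E=10, F=6) along a 3-gon: merge 3 vertices and 3 edges, delete both glued faces → V=47, E=109, F=64.
Check: V − E + F = 47 − 109 + 64 = 2.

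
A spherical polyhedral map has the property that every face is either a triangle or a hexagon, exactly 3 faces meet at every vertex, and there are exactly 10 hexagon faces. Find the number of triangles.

4

Let x be the number of triangles; then F = 10 + x.
Edge–face incidences: 2E = 6·10 + 3·x = 60 + 3x.
Every vertex has degree 3, so 3V = 2E.
Euler: V − E + F = 2 ⇒ (2E)/3 − E + (10 + x) = 2.
Multiply by 6: 2·(2E) − 3·(2E) + 6·(10 + x) = 12, i.e. 60 + 6x − (60 + 3x) = 12.
Collecting terms: 3x = 12, so x = 4.
Then 2E = 60 + 3·4 = 72, so E = 36, V = 2E/3 = 24, F = 10 + 4 = 14.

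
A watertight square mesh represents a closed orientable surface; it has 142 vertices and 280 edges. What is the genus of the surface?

Every face is a square and each edge borders two faces, so 4F = 2·280, giving F = 140.
χ = V − E + F = 142 − 280 + 140 = 2.
For a closed orientable surface χ = 2 − 2g, so g = (2 − (2))/2 = 0.

0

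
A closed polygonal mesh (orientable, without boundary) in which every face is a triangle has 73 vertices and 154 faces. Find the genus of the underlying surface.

3

Every face is a triangle, so 2E = 3·154 = 462, giving E = 231.
χ = V − E + F = 73 − 231 + 154 = -4.
For a closed orientable surface χ = 2 − 2g, so g = (2 − (-4))/2 = 3.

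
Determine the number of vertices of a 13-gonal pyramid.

14

A pyramid on an n-gon base has one n-gon and n triangles: V = 13 + 1 = 14, E = 2·13 = 26, F = 13 + 1 = 14.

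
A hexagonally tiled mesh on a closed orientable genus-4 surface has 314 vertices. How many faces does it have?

χ = 2 − 2·4 = -6, and every face is a hexagon so 6F = 2E.
V − E + F = -6 with E = 6F/2 gives 314 − (6/2 − 1)·F = -6, so F = 160 and E = 480.

160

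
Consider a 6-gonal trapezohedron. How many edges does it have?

The n-trapezohedron (dual of the n-antiprism) has V = 2·6 + 2 = 14, E = 4·6 = 24, F = 2·6 = 12.

24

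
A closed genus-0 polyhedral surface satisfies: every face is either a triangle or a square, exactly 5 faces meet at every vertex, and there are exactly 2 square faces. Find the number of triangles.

Let x be the number of triangles; then F = 2 + x.
Edge–face incidences: 2E = 4·2 + 3·x = 8 + 3x.
Every vertex has degree 5, so 5V = 2E.
Euler: V − E + F = 2 ⇒ (2E)/5 − E + (2 + x) = 2.
Multiply by 10: 2·(2E) − 5·(2E) + 10·(2 + x) = 20, i.e. 20 + 10x − 3·(8 + 3x) = 20.
Collecting terms: x − 4 = 20, so x = 24.
Then 2E = 8 + 3·24 = 80, so E = 40, V = 2E/5 = 16, F = 2 + 24 = 26.

24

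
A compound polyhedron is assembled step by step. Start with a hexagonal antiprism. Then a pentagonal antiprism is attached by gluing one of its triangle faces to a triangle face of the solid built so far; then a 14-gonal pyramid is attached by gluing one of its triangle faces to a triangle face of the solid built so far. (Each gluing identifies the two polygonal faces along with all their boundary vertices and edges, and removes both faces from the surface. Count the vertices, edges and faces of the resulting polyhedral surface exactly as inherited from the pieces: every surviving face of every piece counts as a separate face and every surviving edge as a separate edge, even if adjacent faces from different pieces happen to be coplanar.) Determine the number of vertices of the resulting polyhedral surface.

31

A hexagonal antiprism: V=12, E=24, F=14.
Attach a pentagonal antiprism (V=10, E=20, F=12) along a 3-gon: merge 3 vertices and 3 edges, delete both glued faces → V=19, E=41, F=24.
Attach a 14-gonal pyramid (V=15, E=28, F=15) along a 3-gon: merge 3 vertices and 3 edges, delete both glued faces → V=31, E=66, F=37.
Check: V − E + F = 31 − 66 + 37 = 2.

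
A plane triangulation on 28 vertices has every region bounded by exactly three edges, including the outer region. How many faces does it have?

In a plane triangulation 3F = 2E and V − E + F = 2, so F = 2V − 4 = 2·28 − 4 = 52.

52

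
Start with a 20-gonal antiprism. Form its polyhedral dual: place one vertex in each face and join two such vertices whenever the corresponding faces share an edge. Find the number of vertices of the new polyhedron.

The base solid has V = 40, E = 80, F = 42.
The dual swaps V and F and preserves E: V′ = F = 42, E′ = E = 80, F′ = V = 40.

42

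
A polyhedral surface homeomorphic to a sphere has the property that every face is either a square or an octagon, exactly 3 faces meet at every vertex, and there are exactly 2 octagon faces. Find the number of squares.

Let x be the number of squares; then F = 2 + x.
Edge–face incidences: 2E = 8·2 + 4·x = 16 + 4x.
Every vertex has degree 3, so 3V = 2E.
Euler: V − E + F = 2 ⇒ (2E)/3 − E + (2 + x) = 2.
Multiply by 6: 2·(2E) − 3·(2E) + 6·(2 + x) = 12, i.e. 12 + 6x − (16 + 4x) = 12.
Collecting terms: 2x − 4 = 12, so 2x = 16, so x = 8.
Then 2E = 16 + 4·8 = 48, so E = 24, V = 2E/3 = 16, F = 2 + 8 = 10.

8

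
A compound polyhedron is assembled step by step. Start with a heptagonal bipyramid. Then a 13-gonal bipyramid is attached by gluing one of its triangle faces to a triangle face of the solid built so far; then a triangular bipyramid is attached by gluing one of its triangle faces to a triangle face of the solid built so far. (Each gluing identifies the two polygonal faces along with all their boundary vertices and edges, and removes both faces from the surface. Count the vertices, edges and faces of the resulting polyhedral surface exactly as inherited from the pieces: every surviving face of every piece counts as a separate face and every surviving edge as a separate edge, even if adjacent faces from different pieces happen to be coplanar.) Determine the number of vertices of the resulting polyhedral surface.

23

A heptagonal bipyramid: V=9, E=21, F=14.
Attach a 13-gonal bipyramid (V=15, E=39, F=26) along a 3-gon: merge 3 vertices and 3 edges, delete both glued faces → V=21, E=57, F=38.
Attach a triangular bipyramid (V=5, E=9, F=6) along a 3-gon: merge 3 vertices and 3 edges, delete both glued faces → V=23, E=63, F=42.
Check: V − E + F = 23 − 63 + 42 = 2.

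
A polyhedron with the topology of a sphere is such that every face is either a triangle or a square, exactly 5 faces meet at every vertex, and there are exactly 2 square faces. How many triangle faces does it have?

Let x be the number of triangles; then F = 2 + x.
Edge–face incidences: 2E = 4·2 + 3·x = 8 + 3x.
Every vertex has degree 5, so 5V = 2E.
Euler: V − E + F = 2 ⇒ (2E)/5 − E + (2 + x) = 2.
Multiply by 10: 2·(2E) − 5·(2E) + 10·(2 + x) = 20, i.e. 20 + 10x − 3·(8 + 3x) = 20.
Collecting terms: x − 4 = 20, so x = 24.
Then 2E = 8 + 3·24 = 80, so E = 40, V = 2E/5 = 16, F = 2 + 24 = 26.

24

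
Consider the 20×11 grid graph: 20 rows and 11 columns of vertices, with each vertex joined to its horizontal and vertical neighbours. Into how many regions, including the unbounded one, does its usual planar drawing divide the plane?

The grid has V = 20·11 = 220 vertices and E = 20·10 + 11·19 = 409 edges.
F = 2 − V + E = 2 − 220 + 409 = 191.

191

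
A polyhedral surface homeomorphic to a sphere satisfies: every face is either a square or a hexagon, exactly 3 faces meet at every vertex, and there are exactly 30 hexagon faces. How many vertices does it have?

Let x be the number of squares; then F = 30 + x.
Edge–face incidences: 2E = 6·30 + 4·x = 180 + 4x.
Every vertex has degree 3, so 3V = 2E.
Euler: V − E + F = 2 ⇒ (2E)/3 − E + (30 + x) = 2.
Multiply by 6: 2·(2E) − 3·(2E) + 6·(30 + x) = 12, i.e. 180 + 6x − (180 + 4x) = 12.
Collecting terms: 2x = 12, so x = 6.
Then 2E = 180 + 4·6 = 204, so E = 102, V = 2E/3 = 68, F = 30 + 6 = 36.

68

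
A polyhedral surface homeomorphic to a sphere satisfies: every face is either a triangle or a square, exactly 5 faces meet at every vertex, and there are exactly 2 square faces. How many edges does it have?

40

Let x be the number of triangles; then F = 2 + x.
Edge–face incidences: 2E = 4·2 + 3·x = 8 + 3x.
Every vertex has degree 5, so 5V = 2E.
Euler: V − E + F = 2 ⇒ (2E)/5 − E + (2 + x) = 2.
Multiply by 10: 2·(2E) − 5·(2E) + 10·(2 + x) = 20, i.e. 20 + 10x − 3·(8 + 3x) = 20.
Collecting terms: x − 4 = 20, so x = 24.
Then 2E = 8 + 3·24 = 80, so E = 40, V = 2E/5 = 16, F = 2 + 24 = 26.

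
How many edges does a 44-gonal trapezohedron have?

176

The n-trapezohedron (dual of the n-antiprism) has V = 2·44 + 2 = 90, E = 4·44 = 176, F = 2·44 = 88.
Check: V − E + F = 90 − 176 + 88 = 2.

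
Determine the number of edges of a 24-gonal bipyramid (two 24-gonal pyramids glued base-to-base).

72

A bipyramid over an n-gon has 2n triangular faces and n + 2 vertices: V = 24 + 2 = 26, E = 3·24 = 72, F = 2·24 = 48.
Check: V − E + F = 26 − 72 + 48 = 2.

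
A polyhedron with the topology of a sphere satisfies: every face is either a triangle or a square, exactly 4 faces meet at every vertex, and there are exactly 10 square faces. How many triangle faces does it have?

8

Let x be the number of triangles; then F = 10 + x.
Edge–face incidences: 2E = 4·10 + 3·x = 40 + 3x.
Every vertex has degree 4, so 4V = 2E.
Euler: V − E + F = 2 ⇒ (2E)/4 − E + (10 + x) = 2.
Multiply by 8: 2·(2E) − 4·(2E) + 8·(10 + x) = 16, i.e. 80 + 8x − 2·(40 + 3x) = 16.
Collecting terms: 2x = 16, so x = 8.
Then 2E = 40 + 3·8 = 64, so E = 32, V = 2E/4 = 16, F = 10 + 8 = 18.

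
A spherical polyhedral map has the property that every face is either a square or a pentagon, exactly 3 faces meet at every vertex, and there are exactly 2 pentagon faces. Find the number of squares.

Let x be the number of squares; then F = 2 + x.
Edge–face incidences: 2E = 5·2 + 4·x = 10 + 4x.
Every vertex has degree 3, so 3V = 2E.
Euler: V − E + F = 2 ⇒ (2E)/3 − E + (2 + x) = 2.
Multiply by 6: 2·(2E) − 3·(2E) + 6·(2 + x) = 12, i.e. 12 + 6x − (10 + 4x) = 12.
Collecting terms: 2x + 2 = 12, so 2x = 10, so x = 5.
Then 2E = 10 + 4·5 = 30, so E = 15, V = 2E/3 = 10, F = 2 + 5 = 7.

5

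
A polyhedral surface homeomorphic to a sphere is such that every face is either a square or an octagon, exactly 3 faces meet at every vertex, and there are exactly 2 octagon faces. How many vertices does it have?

16

Let x be the number of squares; then F = 2 + x.
Edge–face incidences: 2E = 8·2 + 4·x = 16 + 4x.
Every vertex has degree 3, so 3V = 2E.
Euler: V − E + F = 2 ⇒ (2E)/3 − E + (2 + x) = 2.
Multiply by 6: 2·(2E) − 3·(2E) + 6·(2 + x) = 12, i.e. 12 + 6x − (16 + 4x) = 12.
Collecting terms: 2x − 4 = 12, so 2x = 16, so x = 8.
Then 2E = 16 + 4·8 = 48, so E = 24, V = 2E/3 = 16, F = 2 + 8 = 10.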